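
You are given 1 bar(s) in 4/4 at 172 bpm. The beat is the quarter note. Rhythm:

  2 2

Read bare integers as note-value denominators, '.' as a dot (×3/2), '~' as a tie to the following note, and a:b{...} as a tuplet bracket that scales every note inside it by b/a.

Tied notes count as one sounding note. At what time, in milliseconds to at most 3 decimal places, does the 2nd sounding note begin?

note 2 onset = 2b = 697.674ms

1. 0.0ms @ 0 + 697.674ms (2)
2. 697.674ms @ 2 + 697.674ms (2)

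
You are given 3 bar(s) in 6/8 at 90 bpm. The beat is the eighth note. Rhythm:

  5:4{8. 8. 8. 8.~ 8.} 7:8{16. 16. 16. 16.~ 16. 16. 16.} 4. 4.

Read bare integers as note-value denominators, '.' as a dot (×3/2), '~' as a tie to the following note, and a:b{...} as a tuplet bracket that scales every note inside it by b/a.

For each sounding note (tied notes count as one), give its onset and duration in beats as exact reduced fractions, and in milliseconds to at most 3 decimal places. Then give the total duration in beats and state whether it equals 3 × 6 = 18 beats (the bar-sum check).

1) 0.0ms=0b +800.0ms=6/5b
2) 800.0ms=6/5b +800.0ms=6/5b
3) 1600.0ms=12/5b +800.0ms=6/5b
4) 2400.0ms=18/5b +1600.0ms=12/5b
5) 4000.0ms=6b +571.429ms=6/7b
6) 4571.429ms=48/7b +571.429ms=6/7b
7) 5142.857ms=54/7b +571.429ms=6/7b
8) 5714.286ms=60/7b +1142.857ms=12/7b
9) 6857.143ms=72/7b +571.429ms=6/7b
10) 7428.571ms=78/7b +571.429ms=6/7b
11) 8000.0ms=12b +2000.0ms=3b
12) 10000.0ms=15b +2000.0ms=3b
Σ=18b of 18 (90bpm 6/8) — PASS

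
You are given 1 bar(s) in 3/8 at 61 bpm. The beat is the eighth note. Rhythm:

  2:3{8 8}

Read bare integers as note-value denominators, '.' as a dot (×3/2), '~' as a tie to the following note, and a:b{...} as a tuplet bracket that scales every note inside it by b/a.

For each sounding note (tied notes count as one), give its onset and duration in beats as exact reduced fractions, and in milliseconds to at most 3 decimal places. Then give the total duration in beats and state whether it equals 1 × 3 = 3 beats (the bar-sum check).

1) 0.0ms=0b +1475.41ms=3/2b
2) 1475.41ms=3/2b +1475.41ms=3/2b
Σ=3b of 3 (61bpm 3/8) — PASS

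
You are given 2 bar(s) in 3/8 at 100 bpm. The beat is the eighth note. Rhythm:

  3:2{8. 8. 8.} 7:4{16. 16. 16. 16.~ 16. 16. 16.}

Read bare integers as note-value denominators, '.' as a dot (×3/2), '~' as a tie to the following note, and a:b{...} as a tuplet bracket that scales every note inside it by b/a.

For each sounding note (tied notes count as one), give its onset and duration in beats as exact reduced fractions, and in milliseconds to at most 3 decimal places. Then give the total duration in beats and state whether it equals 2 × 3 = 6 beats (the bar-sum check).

1) 0.0ms=0b +600.0ms=1b
2) 600.0ms=1b +600.0ms=1b
3) 1200.0ms=2b +600.0ms=1b
4) 1800.0ms=3b +257.143ms=3/7b
5) 2057.143ms=24/7b +257.143ms=3/7b
6) 2314.286ms=27/7b +257.143ms=3/7b
7) 2571.429ms=30/7b +514.286ms=6/7b
8) 3085.714ms=36/7b +257.143ms=3/7b
9) 3342.857ms=39/7b +257.143ms=3/7b
Σ=6b of 6 (100bpm 3/8) — PASS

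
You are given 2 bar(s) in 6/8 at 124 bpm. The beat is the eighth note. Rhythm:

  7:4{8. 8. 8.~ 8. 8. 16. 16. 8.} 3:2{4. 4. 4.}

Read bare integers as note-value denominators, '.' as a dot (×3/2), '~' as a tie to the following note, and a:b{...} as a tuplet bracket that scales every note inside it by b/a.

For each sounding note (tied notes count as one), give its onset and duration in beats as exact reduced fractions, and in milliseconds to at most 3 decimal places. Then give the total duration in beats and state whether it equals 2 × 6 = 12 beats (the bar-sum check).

1) 0.0ms=0b +414.747ms=6/7b
2) 414.747ms=6/7b +414.747ms=6/7b
3) 829.493ms=12/7b +829.493ms=12/7b
4) 1658.986ms=24/7b +414.747ms=6/7b
5) 2073.733ms=30/7b +207.373ms=3/7b
6) 2281.106ms=33/7b +207.373ms=3/7b
7) 2488.479ms=36/7b +414.747ms=6/7b
8) 2903.226ms=6b +967.742ms=2b
9) 3870.968ms=8b +967.742ms=2b
10) 4838.71ms=10b +967.742ms=2b
Σ=12b of 12 (124bpm 6/8) — PASS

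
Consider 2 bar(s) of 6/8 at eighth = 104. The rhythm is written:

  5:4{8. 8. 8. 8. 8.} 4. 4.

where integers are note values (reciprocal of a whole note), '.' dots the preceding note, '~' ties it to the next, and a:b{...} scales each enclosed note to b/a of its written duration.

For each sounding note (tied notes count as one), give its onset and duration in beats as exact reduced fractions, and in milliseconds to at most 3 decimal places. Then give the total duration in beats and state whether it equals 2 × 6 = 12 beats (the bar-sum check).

1) 0.0ms=0b +692.308ms=6/5b
2) 692.308ms=6/5b +692.308ms=6/5b
3) 1384.615ms=12/5b +692.308ms=6/5b
4) 2076.923ms=18/5b +692.308ms=6/5b
5) 2769.231ms=24/5b +692.308ms=6/5b
6) 3461.538ms=6b +1730.769ms=3b
7) 5192.308ms=9b +1730.769ms=3b
Σ=12b of 12 (104bpm 6/8) — PASS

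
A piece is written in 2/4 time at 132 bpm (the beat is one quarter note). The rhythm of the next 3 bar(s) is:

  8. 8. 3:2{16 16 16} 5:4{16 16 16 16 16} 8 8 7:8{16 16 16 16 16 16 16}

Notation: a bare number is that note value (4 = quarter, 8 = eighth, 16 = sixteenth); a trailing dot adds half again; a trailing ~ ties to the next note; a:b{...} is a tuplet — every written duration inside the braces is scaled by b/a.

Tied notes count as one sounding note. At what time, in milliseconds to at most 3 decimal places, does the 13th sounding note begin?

note 13 onset = 4b = 1818.182ms

1. 0.0ms @ 0 + 340.909ms (3/4)
2. 340.909ms @ 3/4 + 340.909ms (3/4)
3. 681.818ms @ 3/2 + 75.758ms (1/6)
4. 757.576ms @ 5/3 + 75.758ms (1/6)
5. 833.333ms @ 11/6 + 75.758ms (1/6)
6. 909.091ms @ 2 + 90.909ms (1/5)
7. 1000.0ms @ 11/5 + 90.909ms (1/5)
8. 1090.909ms @ 12/5 + 90.909ms (1/5)
9. 1181.818ms @ 13/5 + 90.909ms (1/5)
10. 1272.727ms @ 14/5 + 90.909ms (1/5)
11. 1363.636ms @ 3 + 227.273ms (1/2)
12. 1590.909ms @ 7/2 + 227.273ms (1/2)
13. 1818.182ms @ 4 + 129.87ms (2/7)
14. 1948.052ms @ 30/7 + 129.87ms (2/7)
15. 2077.922ms @ 32/7 + 129.87ms (2/7)
16. 2207.792ms @ 34/7 + 129.87ms (2/7)
17. 2337.662ms @ 36/7 + 129.87ms (2/7)
18. 2467.532ms @ 38/7 + 129.87ms (2/7)
19. 2597.403ms @ 40/7 + 129.87ms (2/7)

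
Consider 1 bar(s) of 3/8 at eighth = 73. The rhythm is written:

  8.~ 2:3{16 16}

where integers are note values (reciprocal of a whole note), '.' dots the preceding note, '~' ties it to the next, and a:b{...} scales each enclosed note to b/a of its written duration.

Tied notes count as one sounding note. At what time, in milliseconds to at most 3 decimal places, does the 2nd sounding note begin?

1. 0.0ms @ 0 + 1849.315ms (9/4)
2. 1849.315ms @ 9/4 + 616.438ms (3/4)

note 2 onset = 9/4b = 1849.315ms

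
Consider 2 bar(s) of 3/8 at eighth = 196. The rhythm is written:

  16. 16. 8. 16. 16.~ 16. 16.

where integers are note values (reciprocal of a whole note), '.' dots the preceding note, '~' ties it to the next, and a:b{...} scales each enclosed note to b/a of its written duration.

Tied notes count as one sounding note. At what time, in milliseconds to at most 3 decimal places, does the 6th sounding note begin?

1. 0.0ms @ 0 + 229.592ms (3/4)
2. 229.592ms @ 3/4 + 229.592ms (3/4)
3. 459.184ms @ 3/2 + 459.184ms (3/2)
4. 918.367ms @ 3 + 229.592ms (3/4)
5. 1147.959ms @ 15/4 + 459.184ms (3/2)
6. 1607.143ms @ 21/4 + 229.592ms (3/4)

note 6 onset = 21/4b = 1607.143ms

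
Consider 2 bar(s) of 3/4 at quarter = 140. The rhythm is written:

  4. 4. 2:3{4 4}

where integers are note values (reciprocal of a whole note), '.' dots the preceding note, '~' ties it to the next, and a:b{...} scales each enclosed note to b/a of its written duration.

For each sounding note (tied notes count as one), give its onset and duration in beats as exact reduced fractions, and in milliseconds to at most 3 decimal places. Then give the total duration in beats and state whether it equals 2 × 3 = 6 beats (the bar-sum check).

1) 0.0ms=0b +642.857ms=3/2b
2) 642.857ms=3/2b +642.857ms=3/2b
3) 1285.714ms=3b +642.857ms=3/2b
4) 1928.571ms=9/2b +642.857ms=3/2b
Σ=6b of 6 (140bpm 3/4) — PASS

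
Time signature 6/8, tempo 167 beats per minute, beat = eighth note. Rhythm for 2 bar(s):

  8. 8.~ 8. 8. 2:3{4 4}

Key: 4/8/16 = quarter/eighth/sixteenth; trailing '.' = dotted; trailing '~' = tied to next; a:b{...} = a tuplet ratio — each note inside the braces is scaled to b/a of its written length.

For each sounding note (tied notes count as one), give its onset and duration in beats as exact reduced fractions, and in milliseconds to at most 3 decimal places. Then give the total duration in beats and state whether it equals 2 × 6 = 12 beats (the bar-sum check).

1) 0.0ms=0b +538.922ms=3/2b
2) 538.922ms=3/2b +1077.844ms=3b
3) 1616.766ms=9/2b +538.922ms=3/2b
4) 2155.689ms=6b +1077.844ms=3b
5) 3233.533ms=9b +1077.844ms=3b
Σ=12b of 12 (167bpm 6/8) — PASS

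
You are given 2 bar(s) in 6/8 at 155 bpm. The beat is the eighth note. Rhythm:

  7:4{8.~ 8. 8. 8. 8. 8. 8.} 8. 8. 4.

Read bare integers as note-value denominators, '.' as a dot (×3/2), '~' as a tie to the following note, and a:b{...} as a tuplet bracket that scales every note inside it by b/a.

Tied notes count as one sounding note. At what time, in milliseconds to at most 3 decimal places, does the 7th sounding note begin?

note 7 onset = 6b = 2322.581ms

1. 0.0ms @ 0 + 663.594ms (12/7)
2. 663.594ms @ 12/7 + 331.797ms (6/7)
3. 995.392ms @ 18/7 + 331.797ms (6/7)
4. 1327.189ms @ 24/7 + 331.797ms (6/7)
5. 1658.986ms @ 30/7 + 331.797ms (6/7)
6. 1990.783ms @ 36/7 + 331.797ms (6/7)
7. 2322.581ms @ 6 + 580.645ms (3/2)
8. 2903.226ms @ 15/2 + 580.645ms (3/2)
9. 3483.871ms @ 9 + 1161.29ms (3)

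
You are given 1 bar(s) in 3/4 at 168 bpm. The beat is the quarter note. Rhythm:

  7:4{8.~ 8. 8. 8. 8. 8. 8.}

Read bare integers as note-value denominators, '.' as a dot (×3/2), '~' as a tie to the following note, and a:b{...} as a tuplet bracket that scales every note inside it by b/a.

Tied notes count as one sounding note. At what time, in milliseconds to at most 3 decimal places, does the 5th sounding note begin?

note 5 onset = 15/7b = 765.306ms

1. 0.0ms @ 0 + 306.122ms (6/7)
2. 306.122ms @ 6/7 + 153.061ms (3/7)
3. 459.184ms @ 9/7 + 153.061ms (3/7)
4. 612.245ms @ 12/7 + 153.061ms (3/7)
5. 765.306ms @ 15/7 + 153.061ms (3/7)
6. 918.367ms @ 18/7 + 153.061ms (3/7)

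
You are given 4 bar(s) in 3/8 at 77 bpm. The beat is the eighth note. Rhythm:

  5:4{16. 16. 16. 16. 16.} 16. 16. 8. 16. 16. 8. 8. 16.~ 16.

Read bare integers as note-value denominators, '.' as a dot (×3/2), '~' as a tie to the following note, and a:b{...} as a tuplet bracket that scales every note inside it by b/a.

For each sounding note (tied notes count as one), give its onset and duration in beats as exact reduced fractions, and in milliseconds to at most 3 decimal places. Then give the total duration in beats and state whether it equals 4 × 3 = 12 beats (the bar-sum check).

1) 0.0ms=0b +467.532ms=3/5b
2) 467.532ms=3/5b +467.532ms=3/5b
3) 935.065ms=6/5b +467.532ms=3/5b
4) 1402.597ms=9/5b +467.532ms=3/5b
5) 1870.13ms=12/5b +467.532ms=3/5b
6) 2337.662ms=3b +584.416ms=3/4b
7) 2922.078ms=15/4b +584.416ms=3/4b
8) 3506.494ms=9/2b +1168.831ms=3/2b
9) 4675.325ms=6b +584.416ms=3/4b
10) 5259.74ms=27/4b +584.416ms=3/4b
11) 5844.156ms=15/2b +1168.831ms=3/2b
12) 7012.987ms=9b +1168.831ms=3/2b
13) 8181.818ms=21/2b +1168.831ms=3/2b
Σ=12b of 12 (77bpm 3/8) — PASS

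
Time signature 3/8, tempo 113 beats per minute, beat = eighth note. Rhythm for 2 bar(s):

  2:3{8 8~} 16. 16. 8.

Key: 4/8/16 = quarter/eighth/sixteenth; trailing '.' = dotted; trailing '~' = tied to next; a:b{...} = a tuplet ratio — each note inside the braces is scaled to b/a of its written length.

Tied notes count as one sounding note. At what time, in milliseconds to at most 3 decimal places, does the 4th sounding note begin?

note 4 onset = 9/2b = 2389.381ms

1. 0.0ms @ 0 + 796.46ms (3/2)
2. 796.46ms @ 3/2 + 1194.69ms (9/4)
3. 1991.15ms @ 15/4 + 398.23ms (3/4)
4. 2389.381ms @ 9/2 + 796.46ms (3/2)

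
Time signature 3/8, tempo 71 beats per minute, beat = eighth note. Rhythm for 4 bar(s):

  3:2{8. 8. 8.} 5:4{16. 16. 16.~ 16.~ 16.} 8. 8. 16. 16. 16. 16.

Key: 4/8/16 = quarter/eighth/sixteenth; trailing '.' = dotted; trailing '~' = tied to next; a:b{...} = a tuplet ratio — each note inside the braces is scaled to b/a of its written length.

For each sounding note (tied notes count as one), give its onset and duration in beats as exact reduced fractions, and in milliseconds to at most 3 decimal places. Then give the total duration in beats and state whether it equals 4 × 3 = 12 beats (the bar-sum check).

1) 0.0ms=0b +845.07ms=1b
2) 845.07ms=1b +845.07ms=1b
3) 1690.141ms=2b +845.07ms=1b
4) 2535.211ms=3b +507.042ms=3/5b
5) 3042.254ms=18/5b +507.042ms=3/5b
6) 3549.296ms=21/5b +1521.127ms=9/5b
7) 5070.423ms=6b +1267.606ms=3/2b
8) 6338.028ms=15/2b +1267.606ms=3/2b
9) 7605.634ms=9b +633.803ms=3/4b
10) 8239.437ms=39/4b +633.803ms=3/4b
11) 8873.239ms=21/2b +633.803ms=3/4b
12) 9507.042ms=45/4b +633.803ms=3/4b
Σ=12b of 12 (71bpm 3/8) — PASS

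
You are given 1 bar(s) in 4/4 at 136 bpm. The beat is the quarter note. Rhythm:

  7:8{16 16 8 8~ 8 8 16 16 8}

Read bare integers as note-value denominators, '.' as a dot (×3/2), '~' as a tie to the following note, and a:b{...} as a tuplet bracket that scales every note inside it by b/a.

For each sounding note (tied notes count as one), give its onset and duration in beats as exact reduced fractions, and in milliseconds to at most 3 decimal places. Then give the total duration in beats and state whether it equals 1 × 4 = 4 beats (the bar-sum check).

1) 0.0ms=0b +126.05ms=2/7b
2) 126.05ms=2/7b +126.05ms=2/7b
3) 252.101ms=4/7b +252.101ms=4/7b
4) 504.202ms=8/7b +504.202ms=8/7b
5) 1008.403ms=16/7b +252.101ms=4/7b
6) 1260.504ms=20/7b +126.05ms=2/7b
7) 1386.555ms=22/7b +126.05ms=2/7b
8) 1512.605ms=24/7b +252.101ms=4/7b
Σ=4b of 4 (136bpm 4/4) — PASS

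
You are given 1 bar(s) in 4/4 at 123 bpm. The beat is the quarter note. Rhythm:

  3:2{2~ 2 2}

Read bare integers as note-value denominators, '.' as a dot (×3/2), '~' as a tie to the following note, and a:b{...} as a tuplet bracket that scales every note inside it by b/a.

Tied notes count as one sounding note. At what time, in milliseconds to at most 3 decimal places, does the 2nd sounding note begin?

note 2 onset = 8/3b = 1300.813ms

1. 0.0ms @ 0 + 1300.813ms (8/3)
2. 1300.813ms @ 8/3 + 650.407ms (4/3)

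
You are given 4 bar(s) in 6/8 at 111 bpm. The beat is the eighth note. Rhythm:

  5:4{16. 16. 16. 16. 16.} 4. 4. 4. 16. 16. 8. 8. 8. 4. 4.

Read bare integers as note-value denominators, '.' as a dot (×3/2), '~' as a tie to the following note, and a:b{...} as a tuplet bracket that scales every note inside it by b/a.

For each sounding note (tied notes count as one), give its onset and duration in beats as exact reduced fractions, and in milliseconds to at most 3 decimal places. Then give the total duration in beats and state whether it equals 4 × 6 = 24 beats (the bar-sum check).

1) 0.0ms=0b +324.324ms=3/5b
2) 324.324ms=3/5b +324.324ms=3/5b
3) 648.649ms=6/5b +324.324ms=3/5b
4) 972.973ms=9/5b +324.324ms=3/5b
5) 1297.297ms=12/5b +324.324ms=3/5b
6) 1621.622ms=3b +1621.622ms=3b
7) 3243.243ms=6b +1621.622ms=3b
8) 4864.865ms=9b +1621.622ms=3b
9) 6486.486ms=12b +405.405ms=3/4b
10) 6891.892ms=51/4b +405.405ms=3/4b
11) 7297.297ms=27/2b +810.811ms=3/2b
12) 8108.108ms=15b +810.811ms=3/2b
13) 8918.919ms=33/2b +810.811ms=3/2b
14) 9729.73ms=18b +1621.622ms=3b
15) 11351.351ms=21b +1621.622ms=3b
Σ=24b of 24 (111bpm 6/8) — PASS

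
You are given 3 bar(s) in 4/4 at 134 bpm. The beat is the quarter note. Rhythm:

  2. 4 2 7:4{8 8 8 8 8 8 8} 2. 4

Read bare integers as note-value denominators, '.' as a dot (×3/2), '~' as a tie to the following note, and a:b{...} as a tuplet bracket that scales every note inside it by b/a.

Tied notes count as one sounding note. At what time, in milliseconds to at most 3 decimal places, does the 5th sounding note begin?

note 5 onset = 44/7b = 2814.499ms

1. 0.0ms @ 0 + 1343.284ms (3)
2. 1343.284ms @ 3 + 447.761ms (1)
3. 1791.045ms @ 4 + 895.522ms (2)
4. 2686.567ms @ 6 + 127.932ms (2/7)
5. 2814.499ms @ 44/7 + 127.932ms (2/7)
6. 2942.431ms @ 46/7 + 127.932ms (2/7)
7. 3070.362ms @ 48/7 + 127.932ms (2/7)
8. 3198.294ms @ 50/7 + 127.932ms (2/7)
9. 3326.226ms @ 52/7 + 127.932ms (2/7)
10. 3454.158ms @ 54/7 + 127.932ms (2/7)
11. 3582.09ms @ 8 + 1343.284ms (3)
12. 4925.373ms @ 11 + 447.761ms (1)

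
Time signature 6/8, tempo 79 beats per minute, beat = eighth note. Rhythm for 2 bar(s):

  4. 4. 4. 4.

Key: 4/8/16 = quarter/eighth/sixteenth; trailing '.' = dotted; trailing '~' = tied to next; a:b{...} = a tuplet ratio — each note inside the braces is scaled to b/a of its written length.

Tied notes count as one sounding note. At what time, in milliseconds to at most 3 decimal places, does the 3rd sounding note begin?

note 3 onset = 6b = 4556.962ms

1. 0.0ms @ 0 + 2278.481ms (3)
2. 2278.481ms @ 3 + 2278.481ms (3)
3. 4556.962ms @ 6 + 2278.481ms (3)
4. 6835.443ms @ 9 + 2278.481ms (3)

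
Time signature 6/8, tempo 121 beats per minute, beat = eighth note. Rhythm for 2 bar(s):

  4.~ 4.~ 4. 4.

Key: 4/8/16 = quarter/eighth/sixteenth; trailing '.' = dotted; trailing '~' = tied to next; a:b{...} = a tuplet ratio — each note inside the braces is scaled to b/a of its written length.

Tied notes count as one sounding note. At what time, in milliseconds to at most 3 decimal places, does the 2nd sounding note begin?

note 2 onset = 9b = 4462.81ms

1. 0.0ms @ 0 + 4462.81ms (9)
2. 4462.81ms @ 9 + 1487.603ms (3)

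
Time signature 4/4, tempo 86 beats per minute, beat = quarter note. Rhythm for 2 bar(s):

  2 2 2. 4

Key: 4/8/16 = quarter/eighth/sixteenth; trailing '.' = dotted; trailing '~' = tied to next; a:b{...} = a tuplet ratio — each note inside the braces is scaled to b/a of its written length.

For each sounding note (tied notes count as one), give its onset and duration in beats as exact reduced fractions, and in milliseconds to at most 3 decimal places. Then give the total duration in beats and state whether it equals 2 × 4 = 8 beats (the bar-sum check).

1) 0.0ms=0b +1395.349ms=2b
2) 1395.349ms=2b +1395.349ms=2b
3) 2790.698ms=4b +2093.023ms=3b
4) 4883.721ms=7b +697.674ms=1b
Σ=8b of 8 (86bpm 4/4) — PASS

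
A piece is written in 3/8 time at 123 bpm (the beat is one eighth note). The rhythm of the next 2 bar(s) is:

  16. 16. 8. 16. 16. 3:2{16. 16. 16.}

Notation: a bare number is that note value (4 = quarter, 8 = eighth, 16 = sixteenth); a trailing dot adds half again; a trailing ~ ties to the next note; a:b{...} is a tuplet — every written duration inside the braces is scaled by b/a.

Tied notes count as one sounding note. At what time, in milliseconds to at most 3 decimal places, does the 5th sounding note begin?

1. 0.0ms @ 0 + 365.854ms (3/4)
2. 365.854ms @ 3/4 + 365.854ms (3/4)
3. 731.707ms @ 3/2 + 731.707ms (3/2)
4. 1463.415ms @ 3 + 365.854ms (3/4)
5. 1829.268ms @ 15/4 + 365.854ms (3/4)
6. 2195.122ms @ 9/2 + 243.902ms (1/2)
7. 2439.024ms @ 5 + 243.902ms (1/2)
8. 2682.927ms @ 11/2 + 243.902ms (1/2)

note 5 onset = 15/4b = 1829.268ms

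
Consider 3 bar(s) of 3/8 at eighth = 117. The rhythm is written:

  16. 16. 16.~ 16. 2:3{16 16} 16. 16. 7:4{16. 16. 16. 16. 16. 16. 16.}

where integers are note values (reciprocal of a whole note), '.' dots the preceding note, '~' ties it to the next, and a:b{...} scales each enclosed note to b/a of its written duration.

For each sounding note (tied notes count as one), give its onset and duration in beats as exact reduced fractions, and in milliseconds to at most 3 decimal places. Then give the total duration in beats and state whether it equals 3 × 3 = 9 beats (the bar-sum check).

1) 0.0ms=0b +384.615ms=3/4b
2) 384.615ms=3/4b +384.615ms=3/4b
3) 769.231ms=3/2b +769.231ms=3/2b
4) 1538.462ms=3b +384.615ms=3/4b
5) 1923.077ms=15/4b +384.615ms=3/4b
6) 2307.692ms=9/2b +384.615ms=3/4b
7) 2692.308ms=21/4b +384.615ms=3/4b
8) 3076.923ms=6b +219.78ms=3/7b
9) 3296.703ms=45/7b +219.78ms=3/7b
10) 3516.484ms=48/7b +219.78ms=3/7b
11) 3736.264ms=51/7b +219.78ms=3/7b
12) 3956.044ms=54/7b +219.78ms=3/7b
13) 4175.824ms=57/7b +219.78ms=3/7b
14) 4395.604ms=60/7b +219.78ms=3/7b
Σ=9b of 9 (117bpm 3/8) — PASS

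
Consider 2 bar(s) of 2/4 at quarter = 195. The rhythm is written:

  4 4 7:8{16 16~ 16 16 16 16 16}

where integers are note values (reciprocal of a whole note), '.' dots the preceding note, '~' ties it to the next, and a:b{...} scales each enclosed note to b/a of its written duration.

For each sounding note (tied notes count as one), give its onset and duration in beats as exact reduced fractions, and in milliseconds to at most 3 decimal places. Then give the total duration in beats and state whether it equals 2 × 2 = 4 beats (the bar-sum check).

1) 0.0ms=0b +307.692ms=1b
2) 307.692ms=1b +307.692ms=1b
3) 615.385ms=2b +87.912ms=2/7b
4) 703.297ms=16/7b +175.824ms=4/7b
5) 879.121ms=20/7b +87.912ms=2/7b
6) 967.033ms=22/7b +87.912ms=2/7b
7) 1054.945ms=24/7b +87.912ms=2/7b
8) 1142.857ms=26/7b +87.912ms=2/7b
Σ=4b of 4 (195bpm 2/4) — PASS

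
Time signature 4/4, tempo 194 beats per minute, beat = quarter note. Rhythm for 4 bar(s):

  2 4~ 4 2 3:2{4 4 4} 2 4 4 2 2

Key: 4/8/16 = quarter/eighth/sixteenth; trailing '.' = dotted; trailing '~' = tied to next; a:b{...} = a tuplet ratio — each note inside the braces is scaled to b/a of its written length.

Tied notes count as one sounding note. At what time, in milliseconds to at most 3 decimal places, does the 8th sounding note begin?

note 8 onset = 10b = 3092.784ms

1. 0.0ms @ 0 + 618.557ms (2)
2. 618.557ms @ 2 + 618.557ms (2)
3. 1237.113ms @ 4 + 618.557ms (2)
4. 1855.67ms @ 6 + 206.186ms (2/3)
5. 2061.856ms @ 20/3 + 206.186ms (2/3)
6. 2268.041ms @ 22/3 + 206.186ms (2/3)
7. 2474.227ms @ 8 + 618.557ms (2)
8. 3092.784ms @ 10 + 309.278ms (1)
9. 3402.062ms @ 11 + 309.278ms (1)
10. 3711.34ms @ 12 + 618.557ms (2)
11. 4329.897ms @ 14 + 618.557ms (2)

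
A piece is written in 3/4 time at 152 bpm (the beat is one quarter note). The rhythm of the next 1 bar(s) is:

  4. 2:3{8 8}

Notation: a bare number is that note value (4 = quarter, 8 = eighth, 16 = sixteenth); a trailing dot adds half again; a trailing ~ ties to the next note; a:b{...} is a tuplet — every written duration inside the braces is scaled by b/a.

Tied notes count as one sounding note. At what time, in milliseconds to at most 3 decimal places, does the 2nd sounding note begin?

note 2 onset = 3/2b = 592.105ms

1. 0.0ms @ 0 + 592.105ms (3/2)
2. 592.105ms @ 3/2 + 296.053ms (3/4)
3. 888.158ms @ 9/4 + 296.053ms (3/4)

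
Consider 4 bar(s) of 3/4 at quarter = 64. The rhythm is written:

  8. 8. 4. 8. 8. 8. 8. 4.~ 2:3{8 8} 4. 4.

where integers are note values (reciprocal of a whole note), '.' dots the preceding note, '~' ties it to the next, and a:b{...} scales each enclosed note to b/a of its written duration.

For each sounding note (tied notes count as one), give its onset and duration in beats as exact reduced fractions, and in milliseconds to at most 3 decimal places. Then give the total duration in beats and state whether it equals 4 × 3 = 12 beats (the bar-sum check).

1) 0.0ms=0b +703.125ms=3/4b
2) 703.125ms=3/4b +703.125ms=3/4b
3) 1406.25ms=3/2b +1406.25ms=3/2b
4) 2812.5ms=3b +703.125ms=3/4b
5) 3515.625ms=15/4b +703.125ms=3/4b
6) 4218.75ms=9/2b +703.125ms=3/4b
7) 4921.875ms=21/4b +703.125ms=3/4b
8) 5625.0ms=6b +2109.375ms=9/4b
9) 7734.375ms=33/4b +703.125ms=3/4b
10) 8437.5ms=9b +1406.25ms=3/2b
11) 9843.75ms=21/2b +1406.25ms=3/2b
Σ=12b of 12 (64bpm 3/4) — PASS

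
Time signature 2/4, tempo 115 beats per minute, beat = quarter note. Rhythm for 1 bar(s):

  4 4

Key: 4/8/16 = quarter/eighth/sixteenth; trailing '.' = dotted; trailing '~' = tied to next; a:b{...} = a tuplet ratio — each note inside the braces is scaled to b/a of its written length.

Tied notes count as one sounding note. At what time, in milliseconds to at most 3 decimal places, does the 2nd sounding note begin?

note 2 onset = 1b = 521.739ms

1. 0.0ms @ 0 + 521.739ms (1)
2. 521.739ms @ 1 + 521.739ms (1)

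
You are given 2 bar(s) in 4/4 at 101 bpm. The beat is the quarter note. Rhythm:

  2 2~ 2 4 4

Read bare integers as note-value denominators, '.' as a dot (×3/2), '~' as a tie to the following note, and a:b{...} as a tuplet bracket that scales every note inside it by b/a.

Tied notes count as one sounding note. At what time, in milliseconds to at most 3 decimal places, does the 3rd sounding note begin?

1. 0.0ms @ 0 + 1188.119ms (2)
2. 1188.119ms @ 2 + 2376.238ms (4)
3. 3564.356ms @ 6 + 594.059ms (1)
4. 4158.416ms @ 7 + 594.059ms (1)

note 3 onset = 6b = 3564.356ms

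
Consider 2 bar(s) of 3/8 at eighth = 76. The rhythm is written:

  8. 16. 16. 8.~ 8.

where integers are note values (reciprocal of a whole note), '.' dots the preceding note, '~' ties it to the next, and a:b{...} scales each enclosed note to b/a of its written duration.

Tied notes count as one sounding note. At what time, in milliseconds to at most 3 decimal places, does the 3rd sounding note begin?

note 3 onset = 9/4b = 1776.316ms

1. 0.0ms @ 0 + 1184.211ms (3/2)
2. 1184.211ms @ 3/2 + 592.105ms (3/4)
3. 1776.316ms @ 9/4 + 592.105ms (3/4)
4. 2368.421ms @ 3 + 2368.421ms (3)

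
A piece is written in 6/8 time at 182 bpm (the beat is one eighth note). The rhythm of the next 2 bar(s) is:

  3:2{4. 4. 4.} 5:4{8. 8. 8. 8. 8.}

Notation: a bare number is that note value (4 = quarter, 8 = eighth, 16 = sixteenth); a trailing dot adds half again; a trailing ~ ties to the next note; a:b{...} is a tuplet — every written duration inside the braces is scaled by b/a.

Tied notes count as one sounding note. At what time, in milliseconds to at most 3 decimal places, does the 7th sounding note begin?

1. 0.0ms @ 0 + 659.341ms (2)
2. 659.341ms @ 2 + 659.341ms (2)
3. 1318.681ms @ 4 + 659.341ms (2)
4. 1978.022ms @ 6 + 395.604ms (6/5)
5. 2373.626ms @ 36/5 + 395.604ms (6/5)
6. 2769.231ms @ 42/5 + 395.604ms (6/5)
7. 3164.835ms @ 48/5 + 395.604ms (6/5)
8. 3560.44ms @ 54/5 + 395.604ms (6/5)

note 7 onset = 48/5b = 3164.835ms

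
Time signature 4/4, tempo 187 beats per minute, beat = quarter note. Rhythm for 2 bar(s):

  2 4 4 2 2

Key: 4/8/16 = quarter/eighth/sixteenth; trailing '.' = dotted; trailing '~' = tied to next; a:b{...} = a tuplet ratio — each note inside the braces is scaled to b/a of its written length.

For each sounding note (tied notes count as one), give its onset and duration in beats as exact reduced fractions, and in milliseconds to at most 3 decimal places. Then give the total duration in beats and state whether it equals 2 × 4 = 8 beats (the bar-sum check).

1) 0.0ms=0b +641.711ms=2b
2) 641.711ms=2b +320.856ms=1b
3) 962.567ms=3b +320.856ms=1b
4) 1283.422ms=4b +641.711ms=2b
5) 1925.134ms=6b +641.711ms=2b
Σ=8b of 8 (187bpm 4/4) — PASS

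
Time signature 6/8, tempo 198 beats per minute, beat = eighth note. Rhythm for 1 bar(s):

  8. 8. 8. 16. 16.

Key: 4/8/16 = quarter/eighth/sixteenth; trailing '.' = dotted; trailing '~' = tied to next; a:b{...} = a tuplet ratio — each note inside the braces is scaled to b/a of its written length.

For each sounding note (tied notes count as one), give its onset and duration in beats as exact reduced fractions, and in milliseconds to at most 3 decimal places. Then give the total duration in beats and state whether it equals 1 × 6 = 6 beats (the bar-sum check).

1) 0.0ms=0b +454.545ms=3/2b
2) 454.545ms=3/2b +454.545ms=3/2b
3) 909.091ms=3b +454.545ms=3/2b
4) 1363.636ms=9/2b +227.273ms=3/4b
5) 1590.909ms=21/4b +227.273ms=3/4b
Σ=6b of 6 (198bpm 6/8) — PASS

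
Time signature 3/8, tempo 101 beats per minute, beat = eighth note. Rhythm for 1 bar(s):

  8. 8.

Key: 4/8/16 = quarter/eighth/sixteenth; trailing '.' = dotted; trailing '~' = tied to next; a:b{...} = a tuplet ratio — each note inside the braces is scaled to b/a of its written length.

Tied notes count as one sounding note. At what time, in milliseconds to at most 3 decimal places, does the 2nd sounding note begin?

1. 0.0ms @ 0 + 891.089ms (3/2)
2. 891.089ms @ 3/2 + 891.089ms (3/2)

note 2 onset = 3/2b = 891.089ms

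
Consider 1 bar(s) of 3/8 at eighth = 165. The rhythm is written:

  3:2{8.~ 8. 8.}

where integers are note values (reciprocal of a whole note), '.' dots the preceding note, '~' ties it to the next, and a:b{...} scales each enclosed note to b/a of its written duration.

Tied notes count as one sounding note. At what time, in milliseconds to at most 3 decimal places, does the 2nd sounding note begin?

1. 0.0ms @ 0 + 727.273ms (2)
2. 727.273ms @ 2 + 363.636ms (1)

note 2 onset = 2b = 727.273ms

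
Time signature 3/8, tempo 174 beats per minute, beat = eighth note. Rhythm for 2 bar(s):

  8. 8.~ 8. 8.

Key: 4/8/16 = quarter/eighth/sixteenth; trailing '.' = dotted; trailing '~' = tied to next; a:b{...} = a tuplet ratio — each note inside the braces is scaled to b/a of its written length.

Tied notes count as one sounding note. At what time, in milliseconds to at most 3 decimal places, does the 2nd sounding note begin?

note 2 onset = 3/2b = 517.241ms

1. 0.0ms @ 0 + 517.241ms (3/2)
2. 517.241ms @ 3/2 + 1034.483ms (3)
3. 1551.724ms @ 9/2 + 517.241ms (3/2)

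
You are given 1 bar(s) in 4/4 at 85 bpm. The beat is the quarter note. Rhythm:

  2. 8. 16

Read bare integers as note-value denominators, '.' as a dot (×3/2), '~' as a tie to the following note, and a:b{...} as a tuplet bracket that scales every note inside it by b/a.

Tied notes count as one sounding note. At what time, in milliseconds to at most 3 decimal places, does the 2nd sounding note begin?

1. 0.0ms @ 0 + 2117.647ms (3)
2. 2117.647ms @ 3 + 529.412ms (3/4)
3. 2647.059ms @ 15/4 + 176.471ms (1/4)

note 2 onset = 3b = 2117.647ms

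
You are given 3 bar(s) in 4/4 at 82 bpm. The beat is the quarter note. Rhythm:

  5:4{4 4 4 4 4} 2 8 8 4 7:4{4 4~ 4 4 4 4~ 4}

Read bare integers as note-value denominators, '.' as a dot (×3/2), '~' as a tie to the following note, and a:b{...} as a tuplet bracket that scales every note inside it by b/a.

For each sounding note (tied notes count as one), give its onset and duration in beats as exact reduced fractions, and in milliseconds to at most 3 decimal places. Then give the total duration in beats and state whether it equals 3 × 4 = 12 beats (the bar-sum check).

1) 0.0ms=0b +585.366ms=4/5b
2) 585.366ms=4/5b +585.366ms=4/5b
3) 1170.732ms=8/5b +585.366ms=4/5b
4) 1756.098ms=12/5b +585.366ms=4/5b
5) 2341.463ms=16/5b +585.366ms=4/5b
6) 2926.829ms=4b +1463.415ms=2b
7) 4390.244ms=6b +365.854ms=1/2b
8) 4756.098ms=13/2b +365.854ms=1/2b
9) 5121.951ms=7b +731.707ms=1b
10) 5853.659ms=8b +418.118ms=4/7b
11) 6271.777ms=60/7b +836.237ms=8/7b
12) 7108.014ms=68/7b +418.118ms=4/7b
13) 7526.132ms=72/7b +418.118ms=4/7b
14) 7944.251ms=76/7b +836.237ms=8/7b
Σ=12b of 12 (82bpm 4/4) — PASS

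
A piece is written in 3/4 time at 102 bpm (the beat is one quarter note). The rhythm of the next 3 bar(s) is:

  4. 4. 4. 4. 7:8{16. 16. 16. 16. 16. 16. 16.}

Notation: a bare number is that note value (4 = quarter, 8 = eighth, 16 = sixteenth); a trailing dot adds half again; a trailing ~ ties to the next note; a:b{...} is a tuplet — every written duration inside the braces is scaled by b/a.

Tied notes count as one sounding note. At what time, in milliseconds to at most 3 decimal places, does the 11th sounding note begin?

note 11 onset = 60/7b = 5042.017ms

1. 0.0ms @ 0 + 882.353ms (3/2)
2. 882.353ms @ 3/2 + 882.353ms (3/2)
3. 1764.706ms @ 3 + 882.353ms (3/2)
4. 2647.059ms @ 9/2 + 882.353ms (3/2)
5. 3529.412ms @ 6 + 252.101ms (3/7)
6. 3781.513ms @ 45/7 + 252.101ms (3/7)
7. 4033.613ms @ 48/7 + 252.101ms (3/7)
8. 4285.714ms @ 51/7 + 252.101ms (3/7)
9. 4537.815ms @ 54/7 + 252.101ms (3/7)
10. 4789.916ms @ 57/7 + 252.101ms (3/7)
11. 5042.017ms @ 60/7 + 252.101ms (3/7)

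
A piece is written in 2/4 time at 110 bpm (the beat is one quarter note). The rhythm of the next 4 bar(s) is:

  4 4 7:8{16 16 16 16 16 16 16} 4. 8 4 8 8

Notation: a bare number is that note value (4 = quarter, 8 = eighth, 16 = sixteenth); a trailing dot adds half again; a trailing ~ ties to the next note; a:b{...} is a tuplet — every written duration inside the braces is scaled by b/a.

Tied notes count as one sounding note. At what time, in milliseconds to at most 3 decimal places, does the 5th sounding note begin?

1. 0.0ms @ 0 + 545.455ms (1)
2. 545.455ms @ 1 + 545.455ms (1)
3. 1090.909ms @ 2 + 155.844ms (2/7)
4. 1246.753ms @ 16/7 + 155.844ms (2/7)
5. 1402.597ms @ 18/7 + 155.844ms (2/7)
6. 1558.442ms @ 20/7 + 155.844ms (2/7)
7. 1714.286ms @ 22/7 + 155.844ms (2/7)
8. 1870.13ms @ 24/7 + 155.844ms (2/7)
9. 2025.974ms @ 26/7 + 155.844ms (2/7)
10. 2181.818ms @ 4 + 818.182ms (3/2)
11. 3000.0ms @ 11/2 + 272.727ms (1/2)
12. 3272.727ms @ 6 + 545.455ms (1)
13. 3818.182ms @ 7 + 272.727ms (1/2)
14. 4090.909ms @ 15/2 + 272.727ms (1/2)

note 5 onset = 18/7b = 1402.597ms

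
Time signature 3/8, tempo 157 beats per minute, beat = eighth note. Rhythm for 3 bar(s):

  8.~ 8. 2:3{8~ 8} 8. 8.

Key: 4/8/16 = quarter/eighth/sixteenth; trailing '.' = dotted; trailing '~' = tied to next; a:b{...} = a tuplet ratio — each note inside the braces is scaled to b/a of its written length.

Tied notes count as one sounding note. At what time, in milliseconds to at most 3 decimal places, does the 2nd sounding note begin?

note 2 onset = 3b = 1146.497ms

1. 0.0ms @ 0 + 1146.497ms (3)
2. 1146.497ms @ 3 + 1146.497ms (3)
3. 2292.994ms @ 6 + 573.248ms (3/2)
4. 2866.242ms @ 15/2 + 573.248ms (3/2)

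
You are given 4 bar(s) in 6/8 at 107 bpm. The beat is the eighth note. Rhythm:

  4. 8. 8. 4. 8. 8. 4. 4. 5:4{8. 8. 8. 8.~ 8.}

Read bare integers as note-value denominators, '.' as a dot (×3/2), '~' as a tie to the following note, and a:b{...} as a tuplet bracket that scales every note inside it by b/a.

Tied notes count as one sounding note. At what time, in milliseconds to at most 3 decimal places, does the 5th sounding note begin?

note 5 onset = 9b = 5046.729ms

1. 0.0ms @ 0 + 1682.243ms (3)
2. 1682.243ms @ 3 + 841.121ms (3/2)
3. 2523.364ms @ 9/2 + 841.121ms (3/2)
4. 3364.486ms @ 6 + 1682.243ms (3)
5. 5046.729ms @ 9 + 841.121ms (3/2)
6. 5887.85ms @ 21/2 + 841.121ms (3/2)
7. 6728.972ms @ 12 + 1682.243ms (3)
8. 8411.215ms @ 15 + 1682.243ms (3)
9. 10093.458ms @ 18 + 672.897ms (6/5)
10. 10766.355ms @ 96/5 + 672.897ms (6/5)
11. 11439.252ms @ 102/5 + 672.897ms (6/5)
12. 12112.15ms @ 108/5 + 1345.794ms (12/5)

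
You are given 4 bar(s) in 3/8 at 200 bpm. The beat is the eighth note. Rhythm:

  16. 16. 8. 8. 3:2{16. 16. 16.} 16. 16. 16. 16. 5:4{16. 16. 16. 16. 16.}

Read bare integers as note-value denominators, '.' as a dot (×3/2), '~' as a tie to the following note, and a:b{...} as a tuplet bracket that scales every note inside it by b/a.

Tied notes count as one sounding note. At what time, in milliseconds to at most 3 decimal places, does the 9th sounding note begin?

note 9 onset = 27/4b = 2025.0ms

1. 0.0ms @ 0 + 225.0ms (3/4)
2. 225.0ms @ 3/4 + 225.0ms (3/4)
3. 450.0ms @ 3/2 + 450.0ms (3/2)
4. 900.0ms @ 3 + 450.0ms (3/2)
5. 1350.0ms @ 9/2 + 150.0ms (1/2)
6. 1500.0ms @ 5 + 150.0ms (1/2)
7. 1650.0ms @ 11/2 + 150.0ms (1/2)
8. 1800.0ms @ 6 + 225.0ms (3/4)
9. 2025.0ms @ 27/4 + 225.0ms (3/4)
10. 2250.0ms @ 15/2 + 225.0ms (3/4)
11. 2475.0ms @ 33/4 + 225.0ms (3/4)
12. 2700.0ms @ 9 + 180.0ms (3/5)
13. 2880.0ms @ 48/5 + 180.0ms (3/5)
14. 3060.0ms @ 51/5 + 180.0ms (3/5)
15. 3240.0ms @ 54/5 + 180.0ms (3/5)
16. 3420.0ms @ 57/5 + 180.0ms (3/5)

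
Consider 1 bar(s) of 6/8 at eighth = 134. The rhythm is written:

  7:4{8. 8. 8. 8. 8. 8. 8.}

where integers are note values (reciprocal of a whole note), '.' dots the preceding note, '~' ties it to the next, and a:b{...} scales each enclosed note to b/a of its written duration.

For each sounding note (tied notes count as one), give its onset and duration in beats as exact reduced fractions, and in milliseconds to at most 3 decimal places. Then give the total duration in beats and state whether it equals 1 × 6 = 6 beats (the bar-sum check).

1) 0.0ms=0b +383.795ms=6/7b
2) 383.795ms=6/7b +383.795ms=6/7b
3) 767.591ms=12/7b +383.795ms=6/7b
4) 1151.386ms=18/7b +383.795ms=6/7b
5) 1535.181ms=24/7b +383.795ms=6/7b
6) 1918.977ms=30/7b +383.795ms=6/7b
7) 2302.772ms=36/7b +383.795ms=6/7b
Σ=6b of 6 (134bpm 6/8) — PASS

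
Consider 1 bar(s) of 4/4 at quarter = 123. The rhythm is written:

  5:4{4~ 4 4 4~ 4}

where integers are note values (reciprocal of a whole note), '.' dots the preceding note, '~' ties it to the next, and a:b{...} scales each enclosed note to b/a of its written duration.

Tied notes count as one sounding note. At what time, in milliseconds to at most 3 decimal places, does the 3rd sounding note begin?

1. 0.0ms @ 0 + 780.488ms (8/5)
2. 780.488ms @ 8/5 + 390.244ms (4/5)
3. 1170.732ms @ 12/5 + 780.488ms (8/5)

note 3 onset = 12/5b = 1170.732ms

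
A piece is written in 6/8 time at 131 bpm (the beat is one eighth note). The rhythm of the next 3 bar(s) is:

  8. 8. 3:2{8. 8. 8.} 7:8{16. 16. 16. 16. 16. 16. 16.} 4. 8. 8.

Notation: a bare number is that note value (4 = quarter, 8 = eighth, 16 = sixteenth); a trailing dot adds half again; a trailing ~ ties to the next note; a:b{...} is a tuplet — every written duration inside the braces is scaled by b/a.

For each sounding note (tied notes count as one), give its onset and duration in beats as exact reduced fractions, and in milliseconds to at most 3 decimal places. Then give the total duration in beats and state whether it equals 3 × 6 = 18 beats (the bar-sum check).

1) 0.0ms=0b +687.023ms=3/2b
2) 687.023ms=3/2b +687.023ms=3/2b
3) 1374.046ms=3b +458.015ms=1b
4) 1832.061ms=4b +458.015ms=1b
5) 2290.076ms=5b +458.015ms=1b
6) 2748.092ms=6b +392.585ms=6/7b
7) 3140.676ms=48/7b +392.585ms=6/7b
8) 3533.261ms=54/7b +392.585ms=6/7b
9) 3925.845ms=60/7b +392.585ms=6/7b
10) 4318.43ms=66/7b +392.585ms=6/7b
11) 4711.014ms=72/7b +392.585ms=6/7b
12) 5103.599ms=78/7b +392.585ms=6/7b
13) 5496.183ms=12b +1374.046ms=3b
14) 6870.229ms=15b +687.023ms=3/2b
15) 7557.252ms=33/2b +687.023ms=3/2b
Σ=18b of 18 (131bpm 6/8) — PASS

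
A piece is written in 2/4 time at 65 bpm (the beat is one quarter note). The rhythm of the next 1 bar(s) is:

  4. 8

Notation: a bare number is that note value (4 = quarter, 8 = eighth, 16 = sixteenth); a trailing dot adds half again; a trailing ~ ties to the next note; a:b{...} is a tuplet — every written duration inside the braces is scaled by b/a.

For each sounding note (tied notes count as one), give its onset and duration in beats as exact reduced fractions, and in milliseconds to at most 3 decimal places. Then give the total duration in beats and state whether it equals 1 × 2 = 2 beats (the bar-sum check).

1) 0.0ms=0b +1384.615ms=3/2b
2) 1384.615ms=3/2b +461.538ms=1/2b
Σ=2b of 2 (65bpm 2/4) — PASS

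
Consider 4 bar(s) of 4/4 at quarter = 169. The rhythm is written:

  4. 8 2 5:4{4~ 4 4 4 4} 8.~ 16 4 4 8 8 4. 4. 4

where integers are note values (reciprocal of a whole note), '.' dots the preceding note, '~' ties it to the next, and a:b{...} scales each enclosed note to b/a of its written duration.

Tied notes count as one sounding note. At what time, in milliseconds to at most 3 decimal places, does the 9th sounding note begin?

1. 0.0ms @ 0 + 532.544ms (3/2)
2. 532.544ms @ 3/2 + 177.515ms (1/2)
3. 710.059ms @ 2 + 710.059ms (2)
4. 1420.118ms @ 4 + 568.047ms (8/5)
5. 1988.166ms @ 28/5 + 284.024ms (4/5)
6. 2272.189ms @ 32/5 + 284.024ms (4/5)
7. 2556.213ms @ 36/5 + 284.024ms (4/5)
8. 2840.237ms @ 8 + 355.03ms (1)
9. 3195.266ms @ 9 + 355.03ms (1)
10. 3550.296ms @ 10 + 355.03ms (1)
11. 3905.325ms @ 11 + 177.515ms (1/2)
12. 4082.84ms @ 23/2 + 177.515ms (1/2)
13. 4260.355ms @ 12 + 532.544ms (3/2)
14. 4792.899ms @ 27/2 + 532.544ms (3/2)
15. 5325.444ms @ 15 + 355.03ms (1)

note 9 onset = 9b = 3195.266ms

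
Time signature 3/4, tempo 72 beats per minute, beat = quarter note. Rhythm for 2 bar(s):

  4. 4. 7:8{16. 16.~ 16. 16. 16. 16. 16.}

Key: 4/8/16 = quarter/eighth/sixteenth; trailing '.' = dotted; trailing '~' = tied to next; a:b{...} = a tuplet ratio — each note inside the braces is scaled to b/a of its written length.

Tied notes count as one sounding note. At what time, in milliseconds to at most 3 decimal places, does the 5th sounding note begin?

note 5 onset = 30/7b = 3571.429ms

1. 0.0ms @ 0 + 1250.0ms (3/2)
2. 1250.0ms @ 3/2 + 1250.0ms (3/2)
3. 2500.0ms @ 3 + 357.143ms (3/7)
4. 2857.143ms @ 24/7 + 714.286ms (6/7)
5. 3571.429ms @ 30/7 + 357.143ms (3/7)
6. 3928.571ms @ 33/7 + 357.143ms (3/7)
7. 4285.714ms @ 36/7 + 357.143ms (3/7)
8. 4642.857ms @ 39/7 + 357.143ms (3/7)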